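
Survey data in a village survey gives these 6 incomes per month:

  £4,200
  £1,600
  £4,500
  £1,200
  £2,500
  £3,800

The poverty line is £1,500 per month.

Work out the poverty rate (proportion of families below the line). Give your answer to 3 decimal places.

1 of the 6 families have income below £1,500.
H = 1/6 = 0.167.

0.167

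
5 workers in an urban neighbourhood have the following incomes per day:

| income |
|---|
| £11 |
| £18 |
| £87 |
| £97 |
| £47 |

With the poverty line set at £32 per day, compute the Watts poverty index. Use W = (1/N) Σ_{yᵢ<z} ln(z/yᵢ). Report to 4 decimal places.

0.3286

Poor units: £11, £18 (q = 2 of N = 5).
Log shortfalls: ln(32/11) = 1.0678; ln(32/18) = 0.5754.
W = 1.643205 / 5 = 0.3286.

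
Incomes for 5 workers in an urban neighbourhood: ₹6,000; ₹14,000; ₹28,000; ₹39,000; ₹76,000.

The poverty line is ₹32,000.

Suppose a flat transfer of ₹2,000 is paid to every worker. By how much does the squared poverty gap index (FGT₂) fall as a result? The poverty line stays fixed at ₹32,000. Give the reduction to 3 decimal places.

0.035

Before: below the line — ₹6,000, ₹14,000, ₹28,000; squared poverty gap index (FGT₂) = 0.19844.
After the ₹2,000 transfer: below the line — ₹8,000, ₹16,000, ₹30,000; squared poverty gap index (FGT₂) = 0.16328.
Reduction = 0.19844 − 0.16328 = 0.035.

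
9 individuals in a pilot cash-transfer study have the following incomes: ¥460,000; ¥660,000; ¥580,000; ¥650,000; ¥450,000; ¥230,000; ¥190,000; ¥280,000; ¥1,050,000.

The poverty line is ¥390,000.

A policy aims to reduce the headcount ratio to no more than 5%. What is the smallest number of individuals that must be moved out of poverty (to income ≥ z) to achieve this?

Currently q = 3 of N = 9 are below the line (H = 0.333).
A headcount ratio of at most 5% allows at most ⌊0.05 × 9⌋ = 0 poor individuals.
So at least 3 − 0 = 3 must be lifted.

3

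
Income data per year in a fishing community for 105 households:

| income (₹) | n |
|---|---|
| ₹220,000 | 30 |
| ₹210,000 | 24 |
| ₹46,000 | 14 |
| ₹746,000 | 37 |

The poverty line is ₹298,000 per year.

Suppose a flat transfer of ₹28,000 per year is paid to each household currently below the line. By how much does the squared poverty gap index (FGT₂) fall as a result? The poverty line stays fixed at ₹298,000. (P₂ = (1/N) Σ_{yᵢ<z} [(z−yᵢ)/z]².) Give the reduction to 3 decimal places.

0.042

Before: below the line — 14×₹46,000, 24×₹210,000, 30×₹220,000; squared poverty gap index (FGT₂) = 0.13485.
After the ₹28,000 transfer: below the line — 14×₹74,000, 24×₹238,000, 30×₹248,000; squared poverty gap index (FGT₂) = 0.09265.
Reduction = 0.13485 − 0.09265 = 0.042.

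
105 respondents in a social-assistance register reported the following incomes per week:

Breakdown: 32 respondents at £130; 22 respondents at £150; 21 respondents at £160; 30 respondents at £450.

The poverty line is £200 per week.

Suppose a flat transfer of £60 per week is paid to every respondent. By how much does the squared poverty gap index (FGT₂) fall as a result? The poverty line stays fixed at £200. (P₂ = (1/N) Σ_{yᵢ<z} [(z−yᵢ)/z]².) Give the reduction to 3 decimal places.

0.058

Before: below the line — 32×£130, 22×£150, 21×£160; squared poverty gap index (FGT₂) = 0.05843.
After the £60 transfer: below the line — 32×£190; squared poverty gap index (FGT₂) = 0.00076.
Reduction = 0.05843 − 0.00076 = 0.058.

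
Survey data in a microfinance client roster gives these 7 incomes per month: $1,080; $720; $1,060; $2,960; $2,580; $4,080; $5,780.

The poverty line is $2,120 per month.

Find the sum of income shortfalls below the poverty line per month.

$3,500

Below z: $720, $1,060, $1,080 (q = 3 of N = 7).
Individual gaps: 2120−720 = 1400; 2120−1060 = 1060; 2120−1080 = 1040.
Aggregate gap = $3,500.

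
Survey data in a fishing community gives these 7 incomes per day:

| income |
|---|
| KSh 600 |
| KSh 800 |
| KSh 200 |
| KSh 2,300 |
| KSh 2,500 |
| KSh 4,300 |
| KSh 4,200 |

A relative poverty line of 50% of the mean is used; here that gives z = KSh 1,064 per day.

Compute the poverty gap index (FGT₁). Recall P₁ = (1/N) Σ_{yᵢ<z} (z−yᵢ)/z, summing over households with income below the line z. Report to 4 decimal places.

0.2137

Incomes under z: KSh 200, KSh 600, KSh 800 (q = 3 of N = 7).
Shortfall ratios: (1064−200)/1064 = 0.8120; (1064−600)/1064 = 0.4361; (1064−800)/1064 = 0.2481.
Sum of shortfalls = 1.496241; P₁ averages over all N: 1.496241 / 7 = 0.2137.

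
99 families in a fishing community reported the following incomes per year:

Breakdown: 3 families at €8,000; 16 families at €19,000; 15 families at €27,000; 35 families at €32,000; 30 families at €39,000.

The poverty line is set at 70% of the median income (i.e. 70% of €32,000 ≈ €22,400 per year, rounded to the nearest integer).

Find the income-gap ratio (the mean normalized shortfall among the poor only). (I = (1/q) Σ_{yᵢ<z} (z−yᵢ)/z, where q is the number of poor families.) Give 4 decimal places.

0.2293

Poor units: 3×€8,000, 16×€19,000 (q = 19 of N = 99).
Relative gaps: 0.6429 (×3), 0.1518 (×16); sum = 4.357143.
I averages over the q = 19 poor units only: 4.357143 / 19 = 0.2293.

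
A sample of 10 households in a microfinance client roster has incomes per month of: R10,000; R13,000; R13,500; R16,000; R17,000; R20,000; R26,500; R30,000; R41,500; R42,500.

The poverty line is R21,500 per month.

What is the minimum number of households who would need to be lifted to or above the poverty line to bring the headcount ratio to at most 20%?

Currently q = 6 of N = 10 are below the line (H = 0.600).
A headcount ratio of at most 20% allows at most ⌊0.20 × 10⌋ = 2 poor households.
So at least 6 − 2 = 4 must be lifted.

4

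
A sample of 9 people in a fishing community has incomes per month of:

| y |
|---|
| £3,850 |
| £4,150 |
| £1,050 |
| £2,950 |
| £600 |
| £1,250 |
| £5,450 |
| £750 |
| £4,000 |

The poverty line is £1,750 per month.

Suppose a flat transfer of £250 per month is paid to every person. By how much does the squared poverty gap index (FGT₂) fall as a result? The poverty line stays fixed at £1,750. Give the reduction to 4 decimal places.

Before: below the line — £600, £750, £1,050, £1,250; squared poverty gap index (FGT₂) = 0.111111.
After the £250 transfer: below the line — £850, £1,000, £1,300, £1,500; squared poverty gap index (FGT₂) = 0.059410.
Reduction = 0.111111 − 0.059410 = 0.0517.

0.0517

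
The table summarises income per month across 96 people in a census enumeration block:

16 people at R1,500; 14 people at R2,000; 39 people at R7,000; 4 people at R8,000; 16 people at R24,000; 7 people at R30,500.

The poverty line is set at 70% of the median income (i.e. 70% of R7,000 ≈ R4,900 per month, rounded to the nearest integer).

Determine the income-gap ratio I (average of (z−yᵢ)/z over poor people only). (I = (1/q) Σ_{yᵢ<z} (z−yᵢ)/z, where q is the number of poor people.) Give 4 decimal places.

0.6463

Below the line: 16×R1,500, 14×R2,000 (q = 30 of N = 96).
Relative gaps: 0.6939 (×16), 0.5918 (×14); sum = 19.387755.
I averages over the q = 30 poor units only: 19.387755 / 30 = 0.6463.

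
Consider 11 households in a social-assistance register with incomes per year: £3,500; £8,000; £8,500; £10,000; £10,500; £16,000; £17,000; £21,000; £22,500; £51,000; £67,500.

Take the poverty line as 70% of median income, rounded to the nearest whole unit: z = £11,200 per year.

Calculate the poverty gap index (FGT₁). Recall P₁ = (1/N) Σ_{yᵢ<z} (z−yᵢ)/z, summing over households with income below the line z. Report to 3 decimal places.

0.126

Incomes under z: £3,500, £8,000, £8,500, £10,000, £10,500 (q = 5 of N = 11).
Normalized shortfalls: (11200−3500)/11200 = 0.6875; (11200−8000)/11200 = 0.2857; (11200−8500)/11200 = 0.2411; (11200−10000)/11200 = 0.1071; (11200−10500)/11200 = 0.0625.
Sum of shortfalls = 1.383929; P₁ averages over all N: 1.383929 / 11 = 0.126.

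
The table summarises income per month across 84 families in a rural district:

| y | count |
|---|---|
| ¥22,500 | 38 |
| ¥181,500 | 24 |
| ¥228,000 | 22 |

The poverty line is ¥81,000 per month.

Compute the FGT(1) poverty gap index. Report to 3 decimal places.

Below z: 38×¥22,500 (q = 38 of N = 84).
Relative gaps: (81000−22500)/81000 = 0.7222 (×38).
Sum of shortfalls = 27.444444; P₁ averages over all N: 27.444444 / 84 = 0.327.

0.327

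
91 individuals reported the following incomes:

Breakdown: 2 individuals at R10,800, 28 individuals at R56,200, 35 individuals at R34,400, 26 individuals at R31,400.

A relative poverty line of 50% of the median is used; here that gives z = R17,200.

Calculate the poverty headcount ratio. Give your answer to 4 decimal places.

2 of the 91 individuals have income below R17,200.
H = 2/91 = 0.0220.

0.0220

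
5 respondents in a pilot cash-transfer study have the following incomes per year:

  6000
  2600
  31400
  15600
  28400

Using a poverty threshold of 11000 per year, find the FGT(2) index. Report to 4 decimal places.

Poor units: 2600, 6000 (q = 2 of N = 5).
Relative gaps: (11000−2600)/11000 = 0.7636; (11000−6000)/11000 = 0.4545.
Squared: 0.5831; 0.2066.
Sum = 0.789752; P₂ = 0.789752 / 5 = 0.1580.

0.1580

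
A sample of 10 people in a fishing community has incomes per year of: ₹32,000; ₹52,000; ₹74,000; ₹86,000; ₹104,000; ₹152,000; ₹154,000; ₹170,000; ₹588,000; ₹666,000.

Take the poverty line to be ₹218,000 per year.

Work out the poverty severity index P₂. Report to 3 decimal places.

0.261

Below the line: ₹32,000, ₹52,000, ₹74,000, ₹86,000, ₹104,000, ₹152,000, ₹154,000, ₹170,000 (q = 8 of N = 10).
Shortfall ratios: (218000−32000)/218000 = 0.8532; (218000−52000)/218000 = 0.7615; (218000−74000)/218000 = 0.6606; (218000−86000)/218000 = 0.6055; (218000−104000)/218000 = 0.5229; (218000−152000)/218000 = 0.3028; (218000−154000)/218000 = 0.2936; (218000−170000)/218000 = 0.2202.
Squared: 0.7280; 0.5798; 0.4363; 0.3666; 0.2735; 0.0917; 0.0862; 0.0485.
Sum = 2.610555; P₂ = 2.610555 / 10 = 0.261.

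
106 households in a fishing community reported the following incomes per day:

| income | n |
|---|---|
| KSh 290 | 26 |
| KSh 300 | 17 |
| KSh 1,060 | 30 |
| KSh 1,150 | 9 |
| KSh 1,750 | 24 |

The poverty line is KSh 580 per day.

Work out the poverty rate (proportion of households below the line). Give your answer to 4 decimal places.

0.4057

43 of the 106 households have income below KSh 580.
H = 43/106 = 0.4057.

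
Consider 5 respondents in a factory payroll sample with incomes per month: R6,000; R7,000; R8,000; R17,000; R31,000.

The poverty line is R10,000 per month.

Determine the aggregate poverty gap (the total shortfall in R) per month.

R9,000

Incomes under z: R6,000, R7,000, R8,000 (q = 3 of N = 5).
Individual gaps: 10000−6000 = 4000; 10000−7000 = 3000; 10000−8000 = 2000.
Aggregate gap = R9,000.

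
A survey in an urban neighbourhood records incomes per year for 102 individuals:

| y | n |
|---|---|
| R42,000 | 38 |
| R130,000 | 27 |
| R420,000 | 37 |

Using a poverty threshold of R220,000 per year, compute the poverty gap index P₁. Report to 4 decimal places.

Below the line: 38×R42,000, 27×R130,000 (q = 65 of N = 102).
Normalized shortfalls: (220000−42000)/220000 = 0.8091 (×38); (220000−130000)/220000 = 0.4091 (×27).
Σ = 41.790909. Dividing by the full population N = 102 gives P₁ = 0.4097.

0.4097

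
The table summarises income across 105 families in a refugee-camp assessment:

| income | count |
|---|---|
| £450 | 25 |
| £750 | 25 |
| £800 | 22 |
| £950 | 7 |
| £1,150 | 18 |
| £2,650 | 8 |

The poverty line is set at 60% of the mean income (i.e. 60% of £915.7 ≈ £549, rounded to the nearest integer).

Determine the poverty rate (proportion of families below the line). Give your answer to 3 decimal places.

25 of the 105 families have income below £549.
H = 25/105 = 0.238.

0.238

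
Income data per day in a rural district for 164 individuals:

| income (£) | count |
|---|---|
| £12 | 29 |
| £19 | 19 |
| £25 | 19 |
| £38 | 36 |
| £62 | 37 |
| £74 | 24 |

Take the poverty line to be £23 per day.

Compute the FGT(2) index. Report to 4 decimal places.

Below the line: 29×£12, 19×£19 (q = 48 of N = 164).
Gap ratios (z−y)/z: (23−12)/23 = 0.4783 (×29); (23−19)/23 = 0.1739 (×19).
Squared: 0.2287 (×29); 0.0302 (×19).
Sum = 7.207940; P₂ = 7.207940 / 164 = 0.0440.

0.0440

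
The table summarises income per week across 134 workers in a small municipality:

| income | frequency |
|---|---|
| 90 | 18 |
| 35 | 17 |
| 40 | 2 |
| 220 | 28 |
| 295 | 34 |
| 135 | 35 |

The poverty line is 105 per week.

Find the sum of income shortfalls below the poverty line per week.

Poor units: 17×35, 2×40, 18×90 (q = 37 of N = 134).
Individual gaps: 17×(105−35) = 1190; 2×(105−40) = 130; 18×(105−90) = 270.
Aggregate gap = 1590.

1590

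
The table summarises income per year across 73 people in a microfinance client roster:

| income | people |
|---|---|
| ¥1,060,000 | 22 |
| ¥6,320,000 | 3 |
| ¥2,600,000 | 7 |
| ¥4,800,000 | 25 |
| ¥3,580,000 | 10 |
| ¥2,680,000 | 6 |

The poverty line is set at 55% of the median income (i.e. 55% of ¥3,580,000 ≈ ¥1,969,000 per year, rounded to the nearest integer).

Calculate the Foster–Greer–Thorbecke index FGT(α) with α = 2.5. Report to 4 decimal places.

Below z: 22×¥1,060,000 (q = 22 of N = 73).
Gap ratios (z−y)/z: (1969000−1060000)/1969000 = 0.4617 (×22).
Raised to α = 2.5: 0.14481 (×22).
Sum = 3.185797; FGT(2.5) = 3.185797 / 73 = 0.0436.

0.0436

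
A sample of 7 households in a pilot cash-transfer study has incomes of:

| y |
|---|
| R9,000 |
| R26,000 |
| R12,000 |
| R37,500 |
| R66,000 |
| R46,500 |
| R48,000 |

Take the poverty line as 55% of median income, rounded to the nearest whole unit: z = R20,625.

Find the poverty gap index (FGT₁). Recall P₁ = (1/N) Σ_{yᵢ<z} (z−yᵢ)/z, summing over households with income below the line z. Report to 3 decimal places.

0.140

Below the line: R9,000, R12,000 (q = 2 of N = 7).
Relative gaps: (20625−9000)/20625 = 0.5636; (20625−12000)/20625 = 0.4182.
Σ = 0.981818. Dividing by the full population N = 7 gives P₁ = 0.140.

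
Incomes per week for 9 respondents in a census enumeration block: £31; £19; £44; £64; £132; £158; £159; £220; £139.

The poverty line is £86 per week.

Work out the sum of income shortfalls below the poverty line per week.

£186

Below z: £19, £31, £44, £64 (q = 4 of N = 9).
Individual gaps: 86−19 = 67; 86−31 = 55; 86−44 = 42; 86−64 = 22.
Aggregate gap = £186.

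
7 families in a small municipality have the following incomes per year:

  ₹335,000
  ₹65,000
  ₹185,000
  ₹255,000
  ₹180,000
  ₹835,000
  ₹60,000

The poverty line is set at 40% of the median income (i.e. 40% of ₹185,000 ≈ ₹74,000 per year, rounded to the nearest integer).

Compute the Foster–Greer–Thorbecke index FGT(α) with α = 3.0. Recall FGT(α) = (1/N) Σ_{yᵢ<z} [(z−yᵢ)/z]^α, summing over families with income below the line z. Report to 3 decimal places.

0.001

Incomes under z: ₹60,000, ₹65,000 (q = 2 of N = 7).
Normalized shortfalls: (74000−60000)/74000 = 0.1892; (74000−65000)/74000 = 0.1216.
Raised to α = 3.0: 0.00677; 0.00180.
Sum = 0.008571; FGT(3.0) = 0.008571 / 7 = 0.001.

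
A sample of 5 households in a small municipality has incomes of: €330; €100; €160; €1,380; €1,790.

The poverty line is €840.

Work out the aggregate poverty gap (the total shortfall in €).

Below z: €100, €160, €330 (q = 3 of N = 5).
Individual gaps: 840−100 = 740; 840−160 = 680; 840−330 = 510.
Aggregate gap = €1,930.

€1,930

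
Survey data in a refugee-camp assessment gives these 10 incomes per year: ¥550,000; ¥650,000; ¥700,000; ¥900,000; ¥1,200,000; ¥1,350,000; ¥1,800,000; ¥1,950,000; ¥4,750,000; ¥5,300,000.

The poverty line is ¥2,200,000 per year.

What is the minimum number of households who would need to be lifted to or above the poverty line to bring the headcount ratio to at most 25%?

8 of the 10 households are poor, so H = 8/10 = 0.800.
A headcount ratio of at most 25% allows at most ⌊0.25 × 10⌋ = 2 poor households.
So at least 8 − 2 = 6 must be lifted.

6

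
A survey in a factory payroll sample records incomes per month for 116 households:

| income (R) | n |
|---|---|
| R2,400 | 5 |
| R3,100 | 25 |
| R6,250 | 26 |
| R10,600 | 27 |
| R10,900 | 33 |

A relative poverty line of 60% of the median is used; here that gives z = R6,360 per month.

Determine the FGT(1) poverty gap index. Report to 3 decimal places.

Below z: 5×R2,400, 25×R3,100, 26×R6,250 (q = 56 of N = 116).
Relative gaps: (6360−2400)/6360 = 0.6226 (×5); (6360−3100)/6360 = 0.5126 (×25); (6360−6250)/6360 = 0.0173 (×26).
Σ = 16.377358. Dividing by the full population N = 116 gives P₁ = 0.141.

0.141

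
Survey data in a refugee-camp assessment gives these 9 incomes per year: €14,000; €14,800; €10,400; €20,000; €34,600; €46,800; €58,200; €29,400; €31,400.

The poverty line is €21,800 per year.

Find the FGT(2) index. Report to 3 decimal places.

0.057

Poor units: €10,400, €14,000, €14,800, €20,000 (q = 4 of N = 9).
Normalized shortfalls: (21800−10400)/21800 = 0.5229; (21800−14000)/21800 = 0.3578; (21800−14800)/21800 = 0.3211; (21800−20000)/21800 = 0.0826.
Squared: 0.2735; 0.1280; 0.1031; 0.0068.
Sum = 0.511405; P₂ = 0.511405 / 9 = 0.057.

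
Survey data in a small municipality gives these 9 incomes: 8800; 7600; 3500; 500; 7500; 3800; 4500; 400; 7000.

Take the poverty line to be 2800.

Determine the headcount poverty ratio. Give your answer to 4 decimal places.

2 of the 9 respondents have income below 2800.
H = 2/9 = 0.2222.

0.2222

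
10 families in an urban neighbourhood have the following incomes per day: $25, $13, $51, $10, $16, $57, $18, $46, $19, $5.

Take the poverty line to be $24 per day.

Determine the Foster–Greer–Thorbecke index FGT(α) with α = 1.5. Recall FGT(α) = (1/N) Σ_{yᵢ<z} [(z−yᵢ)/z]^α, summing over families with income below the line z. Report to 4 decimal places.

0.1873

Incomes under z: $5, $10, $13, $16, $18, $19 (q = 6 of N = 10).
Shortfall ratios: (24−5)/24 = 0.7917; (24−10)/24 = 0.5833; (24−13)/24 = 0.4583; (24−16)/24 = 0.3333; (24−18)/24 = 0.2500; (24−19)/24 = 0.2083.
Raised to α = 1.5: 0.70439; 0.44553; 0.31029; 0.19245; 0.12500; 0.09509.
Sum = 1.872753; FGT(1.5) = 1.872753 / 10 = 0.1873.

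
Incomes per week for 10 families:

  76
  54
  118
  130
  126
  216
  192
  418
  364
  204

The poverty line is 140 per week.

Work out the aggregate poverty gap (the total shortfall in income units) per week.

196

Poor units: 54, 76, 118, 126, 130 (q = 5 of N = 10).
Individual gaps: 140−54 = 86; 140−76 = 64; 140−118 = 22; 140−126 = 14; 140−130 = 10.
Aggregate gap = 196.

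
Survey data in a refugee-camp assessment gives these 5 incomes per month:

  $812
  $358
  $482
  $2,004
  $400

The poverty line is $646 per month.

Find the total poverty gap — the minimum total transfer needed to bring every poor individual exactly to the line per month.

$698

Incomes under z: $358, $400, $482 (q = 3 of N = 5).
Individual gaps: 646−358 = 288; 646−400 = 246; 646−482 = 164.
Aggregate gap = $698.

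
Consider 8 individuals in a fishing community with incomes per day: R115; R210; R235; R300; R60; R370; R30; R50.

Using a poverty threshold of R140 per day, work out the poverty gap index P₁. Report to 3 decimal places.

0.272

Incomes under z: R30, R50, R60, R115 (q = 4 of N = 8).
Gap ratios (z−y)/z: (140−30)/140 = 0.7857; (140−50)/140 = 0.6429; (140−60)/140 = 0.5714; (140−115)/140 = 0.1786.
Sum of shortfalls = 2.178571; P₁ averages over all N: 2.178571 / 8 = 0.272.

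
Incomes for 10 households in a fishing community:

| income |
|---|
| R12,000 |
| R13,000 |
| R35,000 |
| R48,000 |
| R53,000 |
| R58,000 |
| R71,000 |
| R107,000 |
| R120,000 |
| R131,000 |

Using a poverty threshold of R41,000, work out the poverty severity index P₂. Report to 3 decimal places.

0.099

Below z: R12,000, R13,000, R35,000 (q = 3 of N = 10).
Relative gaps: (41000−12000)/41000 = 0.7073; (41000−13000)/41000 = 0.6829; (41000−35000)/41000 = 0.1463.
Squared: 0.5003; 0.4664; 0.0214.
Sum = 0.988102; P₂ = 0.988102 / 10 = 0.099.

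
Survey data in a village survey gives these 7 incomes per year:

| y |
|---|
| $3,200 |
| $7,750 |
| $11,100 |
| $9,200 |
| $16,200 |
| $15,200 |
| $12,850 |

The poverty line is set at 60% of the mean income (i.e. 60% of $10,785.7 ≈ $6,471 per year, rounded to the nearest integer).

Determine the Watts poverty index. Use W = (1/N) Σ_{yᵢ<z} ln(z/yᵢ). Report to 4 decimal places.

0.1006

Below the line: $3,200 (q = 1 of N = 7).
Log gaps: ln(6471/3200) = 0.7042.
W = 0.704180 / 7 = 0.1006.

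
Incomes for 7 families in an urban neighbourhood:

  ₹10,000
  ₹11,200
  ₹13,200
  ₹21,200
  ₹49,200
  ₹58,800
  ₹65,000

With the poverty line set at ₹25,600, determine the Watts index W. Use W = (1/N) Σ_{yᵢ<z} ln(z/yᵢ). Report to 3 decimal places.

Below z: ₹10,000, ₹11,200, ₹13,200, ₹21,200 (q = 4 of N = 7).
ln(z/y) terms: ln(25600/10000) = 0.9400; ln(25600/11200) = 0.8267; ln(25600/13200) = 0.6624; ln(25600/21200) = 0.1886.
W = 2.617653 / 7 = 0.374.

0.374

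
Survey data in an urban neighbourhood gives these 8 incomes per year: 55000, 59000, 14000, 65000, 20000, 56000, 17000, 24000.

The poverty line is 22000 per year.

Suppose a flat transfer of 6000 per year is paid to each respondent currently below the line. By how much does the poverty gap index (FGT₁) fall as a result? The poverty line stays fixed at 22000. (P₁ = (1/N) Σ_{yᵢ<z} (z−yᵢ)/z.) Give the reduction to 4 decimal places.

0.0739

Before: below the line — 14000, 17000, 20000; poverty gap index (FGT₁) = 0.085227.
After the 6000 transfer: below the line — 20000; poverty gap index (FGT₁) = 0.011364.
Reduction = 0.085227 − 0.011364 = 0.0739.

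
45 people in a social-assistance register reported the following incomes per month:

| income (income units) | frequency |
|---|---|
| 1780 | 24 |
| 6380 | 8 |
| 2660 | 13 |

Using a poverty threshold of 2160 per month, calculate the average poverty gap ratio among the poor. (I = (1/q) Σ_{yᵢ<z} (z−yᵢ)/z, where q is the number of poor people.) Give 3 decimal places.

Below the line: 24×1780 (q = 24 of N = 45).
Shortfall ratios (z−y)/z: 0.1759 (×24); sum = 4.222222.
I averages over the q = 24 poor units only: 4.222222 / 24 = 0.176.

0.176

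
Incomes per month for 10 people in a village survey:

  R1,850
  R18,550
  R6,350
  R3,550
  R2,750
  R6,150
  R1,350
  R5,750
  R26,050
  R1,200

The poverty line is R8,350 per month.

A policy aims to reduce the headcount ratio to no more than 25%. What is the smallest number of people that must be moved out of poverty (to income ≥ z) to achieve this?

8 of the 10 people are poor, so H = 8/10 = 0.800.
A headcount ratio of at most 25% allows at most ⌊0.25 × 10⌋ = 2 poor people.
So at least 8 − 2 = 6 must be lifted.

6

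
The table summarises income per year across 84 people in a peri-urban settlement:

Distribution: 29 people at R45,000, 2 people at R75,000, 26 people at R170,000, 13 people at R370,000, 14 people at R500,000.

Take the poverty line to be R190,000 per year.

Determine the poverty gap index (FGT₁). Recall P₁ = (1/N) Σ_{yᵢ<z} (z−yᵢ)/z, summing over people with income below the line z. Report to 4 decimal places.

Below the line: 29×R45,000, 2×R75,000, 26×R170,000 (q = 57 of N = 84).
Normalized shortfalls: (190000−45000)/190000 = 0.7632 (×29); (190000−75000)/190000 = 0.6053 (×2); (190000−170000)/190000 = 0.1053 (×26).
Sum of shortfalls = 26.078947; P₁ averages over all N: 26.078947 / 84 = 0.3105.

0.3105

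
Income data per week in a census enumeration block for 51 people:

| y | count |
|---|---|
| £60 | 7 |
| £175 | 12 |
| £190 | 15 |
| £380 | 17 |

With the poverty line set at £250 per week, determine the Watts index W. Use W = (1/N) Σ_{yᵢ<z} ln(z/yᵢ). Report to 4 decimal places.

0.3605

Incomes under z: 7×£60, 12×£175, 15×£190 (q = 34 of N = 51).
Log gaps: ln(250/60) = 1.4271 (×7); ln(250/175) = 0.3567 (×12); ln(250/190) = 0.2744 (×15).
W = 18.386467 / 51 = 0.3605.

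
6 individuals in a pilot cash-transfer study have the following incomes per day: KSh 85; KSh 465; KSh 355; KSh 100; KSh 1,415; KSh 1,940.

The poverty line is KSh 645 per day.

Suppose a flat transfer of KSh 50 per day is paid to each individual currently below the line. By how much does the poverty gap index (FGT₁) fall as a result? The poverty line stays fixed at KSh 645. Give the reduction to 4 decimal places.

Before: below the line — KSh 85, KSh 100, KSh 355, KSh 465; poverty gap index (FGT₁) = 0.406977.
After the KSh 50 transfer: below the line — KSh 135, KSh 150, KSh 405, KSh 515; poverty gap index (FGT₁) = 0.355297.
Reduction = 0.406977 − 0.355297 = 0.0517.

0.0517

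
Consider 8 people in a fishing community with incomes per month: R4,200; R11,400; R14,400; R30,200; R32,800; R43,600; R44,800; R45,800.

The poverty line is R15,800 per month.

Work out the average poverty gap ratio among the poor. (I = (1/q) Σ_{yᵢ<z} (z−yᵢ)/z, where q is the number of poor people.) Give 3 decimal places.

0.367

Below z: R4,200, R11,400, R14,400 (q = 3 of N = 8).
Shortfall ratios (z−y)/z: 0.7342, 0.2785, 0.0886; sum = 1.101266.
I averages over the q = 3 poor units only: 1.101266 / 3 = 0.367.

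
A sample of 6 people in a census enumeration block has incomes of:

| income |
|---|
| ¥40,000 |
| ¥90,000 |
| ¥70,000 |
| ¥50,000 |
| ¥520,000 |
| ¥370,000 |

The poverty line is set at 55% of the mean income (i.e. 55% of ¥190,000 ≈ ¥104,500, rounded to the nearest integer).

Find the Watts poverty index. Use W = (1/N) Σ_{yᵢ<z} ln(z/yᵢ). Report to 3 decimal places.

Below the line: ¥40,000, ¥50,000, ¥70,000, ¥90,000 (q = 4 of N = 6).
ln(z/y) terms: ln(104500/40000) = 0.9603; ln(104500/50000) = 0.7372; ln(104500/70000) = 0.4007; ln(104500/90000) = 0.1494.
W = 2.247541 / 6 = 0.375.

0.375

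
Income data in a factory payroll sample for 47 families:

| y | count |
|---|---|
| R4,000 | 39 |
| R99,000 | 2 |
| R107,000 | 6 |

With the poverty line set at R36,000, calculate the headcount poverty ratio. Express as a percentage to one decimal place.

83.0%

39 of the 47 families have income below R36,000.
H = 39/47 = 83.0%.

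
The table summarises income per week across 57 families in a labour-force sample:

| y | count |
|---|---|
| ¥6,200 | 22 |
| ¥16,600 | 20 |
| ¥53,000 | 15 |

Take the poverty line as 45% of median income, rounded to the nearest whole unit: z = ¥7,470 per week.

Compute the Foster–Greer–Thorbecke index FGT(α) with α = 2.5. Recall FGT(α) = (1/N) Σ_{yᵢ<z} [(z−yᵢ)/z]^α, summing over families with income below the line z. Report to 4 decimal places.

0.0046

Poor units: 22×¥6,200 (q = 22 of N = 57).
Normalized shortfalls: (7470−6200)/7470 = 0.1700 (×22).
Raised to α = 2.5: 0.01192 (×22).
Sum = 0.262199; FGT(2.5) = 0.262199 / 57 = 0.0046.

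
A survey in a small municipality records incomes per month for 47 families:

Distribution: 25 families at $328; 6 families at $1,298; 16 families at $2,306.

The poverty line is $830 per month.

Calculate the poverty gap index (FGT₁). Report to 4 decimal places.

Poor units: 25×$328 (q = 25 of N = 47).
Relative gaps: (830−328)/830 = 0.6048 (×25).
Σ = 15.120482. Dividing by the full population N = 47 gives P₁ = 0.3217.

0.3217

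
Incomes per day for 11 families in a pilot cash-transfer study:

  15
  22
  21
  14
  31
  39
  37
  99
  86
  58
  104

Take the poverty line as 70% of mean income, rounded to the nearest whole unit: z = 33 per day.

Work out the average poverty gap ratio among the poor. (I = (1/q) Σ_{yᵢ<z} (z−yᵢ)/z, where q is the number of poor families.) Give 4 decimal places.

Below z: 14, 15, 21, 22, 31 (q = 5 of N = 11).
Shortfall ratios (z−y)/z: 0.5758, 0.5455, 0.3636, 0.3333, 0.0606; sum = 1.878788.
I averages over the q = 5 poor units only: 1.878788 / 5 = 0.3758.

0.3758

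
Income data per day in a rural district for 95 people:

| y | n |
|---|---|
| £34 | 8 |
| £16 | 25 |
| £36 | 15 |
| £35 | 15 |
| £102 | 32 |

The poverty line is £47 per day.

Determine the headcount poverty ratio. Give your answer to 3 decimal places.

63 of the 95 people have income below £47.
H = 63/95 = 0.663.

0.663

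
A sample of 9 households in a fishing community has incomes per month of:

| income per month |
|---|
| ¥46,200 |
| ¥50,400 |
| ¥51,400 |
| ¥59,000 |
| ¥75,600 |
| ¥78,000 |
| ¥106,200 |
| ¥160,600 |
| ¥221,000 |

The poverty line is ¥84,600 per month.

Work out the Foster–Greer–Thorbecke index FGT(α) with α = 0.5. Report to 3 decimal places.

0.344

Poor units: ¥46,200, ¥50,400, ¥51,400, ¥59,000, ¥75,600, ¥78,000 (q = 6 of N = 9).
Gap ratios (z−y)/z: (84600−46200)/84600 = 0.4539; (84600−50400)/84600 = 0.4043; (84600−51400)/84600 = 0.3924; (84600−59000)/84600 = 0.3026; (84600−75600)/84600 = 0.1064; (84600−78000)/84600 = 0.0780.
Raised to α = 0.5: 0.67372; 0.63581; 0.62645; 0.55009; 0.32616; 0.27931.
Sum = 3.091544; FGT(0.5) = 3.091544 / 9 = 0.344.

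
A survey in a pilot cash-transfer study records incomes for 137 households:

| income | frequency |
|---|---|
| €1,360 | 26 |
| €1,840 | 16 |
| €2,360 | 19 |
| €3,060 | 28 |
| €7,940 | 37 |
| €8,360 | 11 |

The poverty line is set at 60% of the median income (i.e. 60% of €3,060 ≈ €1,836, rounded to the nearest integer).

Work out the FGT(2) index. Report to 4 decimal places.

Below z: 26×€1,360 (q = 26 of N = 137).
Normalized shortfalls: (1836−1360)/1836 = 0.2593 (×26).
Squared: 0.0672 (×26).
Sum = 1.747599; P₂ = 1.747599 / 137 = 0.0128.

0.0128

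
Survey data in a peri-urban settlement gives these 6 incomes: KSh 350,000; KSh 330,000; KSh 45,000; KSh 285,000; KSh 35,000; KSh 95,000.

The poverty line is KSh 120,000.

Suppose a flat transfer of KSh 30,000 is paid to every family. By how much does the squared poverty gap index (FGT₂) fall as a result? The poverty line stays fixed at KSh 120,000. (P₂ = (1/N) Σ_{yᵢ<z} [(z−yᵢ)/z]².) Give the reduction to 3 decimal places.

Before: below the line — KSh 35,000, KSh 45,000, KSh 95,000; squared poverty gap index (FGT₂) = 0.15596.
After the KSh 30,000 transfer: below the line — KSh 65,000, KSh 75,000; squared poverty gap index (FGT₂) = 0.05845.
Reduction = 0.15596 − 0.05845 = 0.098.

0.098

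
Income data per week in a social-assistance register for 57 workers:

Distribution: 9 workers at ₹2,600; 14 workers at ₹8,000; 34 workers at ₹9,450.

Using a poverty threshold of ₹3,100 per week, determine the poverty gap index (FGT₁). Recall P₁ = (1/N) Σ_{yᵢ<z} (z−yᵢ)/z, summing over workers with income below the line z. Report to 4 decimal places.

0.0255

Below z: 9×₹2,600 (q = 9 of N = 57).
Relative gaps: (3100−2600)/3100 = 0.1613 (×9).
Sum of shortfalls = 1.451613; P₁ averages over all N: 1.451613 / 57 = 0.0255.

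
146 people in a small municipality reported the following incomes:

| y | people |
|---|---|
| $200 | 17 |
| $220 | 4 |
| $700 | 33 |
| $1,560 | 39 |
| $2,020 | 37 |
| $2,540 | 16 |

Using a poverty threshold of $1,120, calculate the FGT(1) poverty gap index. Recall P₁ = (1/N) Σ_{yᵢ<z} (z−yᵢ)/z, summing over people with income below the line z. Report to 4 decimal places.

Below the line: 17×$200, 4×$220, 33×$700 (q = 54 of N = 146).
Gap ratios (z−y)/z: (1120−200)/1120 = 0.8214 (×17); (1120−220)/1120 = 0.8036 (×4); (1120−700)/1120 = 0.3750 (×33).
Sum of shortfalls = 29.553571; P₁ averages over all N: 29.553571 / 146 = 0.2024.

0.2024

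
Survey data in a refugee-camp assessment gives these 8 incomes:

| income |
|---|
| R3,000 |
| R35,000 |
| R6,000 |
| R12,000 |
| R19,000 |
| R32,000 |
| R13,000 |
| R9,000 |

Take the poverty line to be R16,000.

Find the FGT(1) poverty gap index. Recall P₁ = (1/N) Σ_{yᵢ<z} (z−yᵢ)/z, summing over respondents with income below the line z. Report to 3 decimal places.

Poor units: R3,000, R6,000, R9,000, R12,000, R13,000 (q = 5 of N = 8).
Relative gaps: (16000−3000)/16000 = 0.8125; (16000−6000)/16000 = 0.6250; (16000−9000)/16000 = 0.4375; (16000−12000)/16000 = 0.2500; (16000−13000)/16000 = 0.1875.
Σ = 2.312500. Dividing by the full population N = 8 gives P₁ = 0.289.

0.289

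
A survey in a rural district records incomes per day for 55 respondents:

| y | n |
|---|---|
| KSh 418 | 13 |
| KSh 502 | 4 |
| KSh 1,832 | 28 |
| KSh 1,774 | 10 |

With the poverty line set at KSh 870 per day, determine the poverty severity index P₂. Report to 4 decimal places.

0.0768

Below z: 13×KSh 418, 4×KSh 502 (q = 17 of N = 55).
Relative gaps: (870−418)/870 = 0.5195 (×13); (870−502)/870 = 0.4230 (×4).
Squared: 0.2699 (×13); 0.1789 (×4).
Sum = 4.224664; P₂ = 4.224664 / 55 = 0.0768.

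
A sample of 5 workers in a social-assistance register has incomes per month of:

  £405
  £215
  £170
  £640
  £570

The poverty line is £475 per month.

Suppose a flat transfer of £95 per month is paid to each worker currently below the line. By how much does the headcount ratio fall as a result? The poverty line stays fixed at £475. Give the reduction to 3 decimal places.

Before: below the line — £170, £215, £405; headcount ratio = 0.60000.
After the £95 transfer: below the line — £265, £310; headcount ratio = 0.40000.
Reduction = 0.60000 − 0.40000 = 0.200.

0.200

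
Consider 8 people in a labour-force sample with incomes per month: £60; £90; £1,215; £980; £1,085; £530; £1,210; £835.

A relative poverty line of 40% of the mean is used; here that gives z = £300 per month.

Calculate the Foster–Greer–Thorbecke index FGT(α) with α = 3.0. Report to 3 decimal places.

0.107

Below z: £60, £90 (q = 2 of N = 8).
Gap ratios (z−y)/z: (300−60)/300 = 0.8000; (300−90)/300 = 0.7000.
Raised to α = 3.0: 0.51200; 0.34300.
Sum = 0.855000; FGT(3.0) = 0.855000 / 8 = 0.107.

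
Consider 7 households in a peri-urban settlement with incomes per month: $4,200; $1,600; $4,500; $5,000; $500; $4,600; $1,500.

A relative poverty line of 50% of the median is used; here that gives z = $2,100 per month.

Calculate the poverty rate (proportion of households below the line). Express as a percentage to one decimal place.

3 of the 7 households have income below $2,100.
H = 3/7 = 42.9%.

42.9%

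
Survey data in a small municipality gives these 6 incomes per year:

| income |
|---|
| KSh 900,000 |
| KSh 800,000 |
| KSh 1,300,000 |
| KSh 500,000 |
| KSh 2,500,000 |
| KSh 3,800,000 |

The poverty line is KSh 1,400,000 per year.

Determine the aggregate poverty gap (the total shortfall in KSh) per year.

Below z: KSh 500,000, KSh 800,000, KSh 900,000, KSh 1,300,000 (q = 4 of N = 6).
Individual gaps: 1400000−500000 = 900000; 1400000−800000 = 600000; 1400000−900000 = 500000; 1400000−1300000 = 100000.
Aggregate gap = KSh 2,100,000.

KSh 2,100,000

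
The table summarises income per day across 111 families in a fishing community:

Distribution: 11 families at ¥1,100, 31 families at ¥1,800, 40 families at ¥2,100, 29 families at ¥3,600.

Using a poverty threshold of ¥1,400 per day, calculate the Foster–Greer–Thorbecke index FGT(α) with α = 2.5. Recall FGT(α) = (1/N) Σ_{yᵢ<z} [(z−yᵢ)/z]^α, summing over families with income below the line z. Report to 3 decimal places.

Incomes under z: 11×¥1,100 (q = 11 of N = 111).
Gap ratios (z−y)/z: (1400−1100)/1400 = 0.2143 (×11).
Raised to α = 2.5: 0.02126 (×11).
Sum = 0.233817; FGT(2.5) = 0.233817 / 111 = 0.002.

0.002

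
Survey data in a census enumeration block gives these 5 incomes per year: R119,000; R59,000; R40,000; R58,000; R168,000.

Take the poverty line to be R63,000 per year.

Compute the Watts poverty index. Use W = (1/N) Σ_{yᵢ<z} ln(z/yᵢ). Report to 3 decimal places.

0.121

Incomes under z: R40,000, R58,000, R59,000 (q = 3 of N = 5).
Log shortfalls: ln(63000/40000) = 0.4543; ln(63000/58000) = 0.0827; ln(63000/59000) = 0.0656.
W = 0.602544 / 5 = 0.121.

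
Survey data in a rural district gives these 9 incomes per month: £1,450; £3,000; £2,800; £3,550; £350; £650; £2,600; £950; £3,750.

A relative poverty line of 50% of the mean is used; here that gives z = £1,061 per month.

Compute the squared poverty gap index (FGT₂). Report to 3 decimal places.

0.068

Below the line: £350, £650, £950 (q = 3 of N = 9).
Shortfall ratios: (1061−350)/1061 = 0.6701; (1061−650)/1061 = 0.3874; (1061−950)/1061 = 0.1046.
Squared: 0.4491; 0.1501; 0.0109.
Sum = 0.610065; P₂ = 0.610065 / 9 = 0.068.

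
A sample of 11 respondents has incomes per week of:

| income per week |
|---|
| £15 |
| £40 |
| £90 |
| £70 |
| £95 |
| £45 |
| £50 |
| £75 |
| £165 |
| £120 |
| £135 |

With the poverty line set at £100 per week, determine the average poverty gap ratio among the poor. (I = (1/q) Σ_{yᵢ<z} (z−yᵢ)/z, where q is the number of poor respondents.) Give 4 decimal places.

Poor units: £15, £40, £45, £50, £70, £75, £90, £95 (q = 8 of N = 11).
Shortfall ratios (z−y)/z: 0.8500, 0.6000, 0.5500, 0.5000, 0.3000, 0.2500, 0.1000, 0.0500; sum = 3.200000.
The income-gap ratio divides by q (the poor only): 3.200000 / 8 = 0.4000.

0.4000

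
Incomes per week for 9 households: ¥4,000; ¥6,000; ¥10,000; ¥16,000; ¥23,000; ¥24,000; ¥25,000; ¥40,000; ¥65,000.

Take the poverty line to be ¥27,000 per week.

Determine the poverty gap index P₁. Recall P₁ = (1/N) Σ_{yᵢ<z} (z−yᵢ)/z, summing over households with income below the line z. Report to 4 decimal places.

Incomes under z: ¥4,000, ¥6,000, ¥10,000, ¥16,000, ¥23,000, ¥24,000, ¥25,000 (q = 7 of N = 9).
Shortfall ratios: (27000−4000)/27000 = 0.8519; (27000−6000)/27000 = 0.7778; (27000−10000)/27000 = 0.6296; (27000−16000)/27000 = 0.4074; (27000−23000)/27000 = 0.1481; (27000−24000)/27000 = 0.1111; (27000−25000)/27000 = 0.0741.
Σ = 3.000000. Dividing by the full population N = 9 gives P₁ = 0.3333.

0.3333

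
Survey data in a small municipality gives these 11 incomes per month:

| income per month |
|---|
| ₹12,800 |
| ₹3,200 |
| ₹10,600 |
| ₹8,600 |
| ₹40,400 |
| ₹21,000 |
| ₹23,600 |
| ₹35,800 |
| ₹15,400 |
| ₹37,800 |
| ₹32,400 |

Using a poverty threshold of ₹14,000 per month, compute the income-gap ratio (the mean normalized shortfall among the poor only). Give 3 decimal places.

Poor units: ₹3,200, ₹8,600, ₹10,600, ₹12,800 (q = 4 of N = 11).
Relative gaps: 0.7714, 0.3857, 0.2429, 0.0857; sum = 1.485714.
I averages over the q = 4 poor units only: 1.485714 / 4 = 0.371.

0.371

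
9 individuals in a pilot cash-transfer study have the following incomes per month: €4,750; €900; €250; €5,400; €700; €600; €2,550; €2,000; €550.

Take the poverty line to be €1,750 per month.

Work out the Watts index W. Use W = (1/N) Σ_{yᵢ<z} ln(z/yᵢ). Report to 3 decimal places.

Incomes under z: €250, €550, €600, €700, €900 (q = 5 of N = 9).
Log shortfalls: ln(1750/250) = 1.9459; ln(1750/550) = 1.1575; ln(1750/600) = 1.0704; ln(1750/700) = 0.9163; ln(1750/900) = 0.6650.
W = 5.755071 / 9 = 0.639.

0.639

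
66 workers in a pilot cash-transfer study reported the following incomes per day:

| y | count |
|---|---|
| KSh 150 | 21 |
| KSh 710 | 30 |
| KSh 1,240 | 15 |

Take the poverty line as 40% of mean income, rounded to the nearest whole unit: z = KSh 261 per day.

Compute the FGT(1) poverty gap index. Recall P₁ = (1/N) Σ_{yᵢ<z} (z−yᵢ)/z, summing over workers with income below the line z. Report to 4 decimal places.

Below z: 21×KSh 150 (q = 21 of N = 66).
Shortfall ratios: (261−150)/261 = 0.4253 (×21).
Σ = 8.931034. Dividing by the full population N = 66 gives P₁ = 0.1353.

0.1353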